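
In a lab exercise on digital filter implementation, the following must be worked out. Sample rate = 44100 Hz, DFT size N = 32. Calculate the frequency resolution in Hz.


DFT frequency resolution:
df = fs / N
   = 44100 / 32
   = 1378.125 Hz

1378.125 Hz


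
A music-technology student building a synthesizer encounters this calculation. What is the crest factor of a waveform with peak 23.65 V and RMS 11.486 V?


Crest factor is the ratio of peak to RMS:
CF = V_peak / V_rms
   = 23.65 / 11.486
   = 2.059

2.059


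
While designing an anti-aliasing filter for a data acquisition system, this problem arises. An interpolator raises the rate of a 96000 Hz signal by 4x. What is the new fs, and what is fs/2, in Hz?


Step 1 — output sample rate after interpolation by L:
fs_out = L * fs_in = 4 * 96000 = 384000 Hz

Step 2 — Nyquist frequency of the output stream:
f_Nyq = fs_out / 2 = 384000 / 2 = 192000.0 Hz

fs_out = 384000 Hz; f_Nyquist = 192000.0 Hz


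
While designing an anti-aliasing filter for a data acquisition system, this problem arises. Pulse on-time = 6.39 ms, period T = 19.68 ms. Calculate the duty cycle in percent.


Duty cycle as a percentage:
DC = (t_on / T) * 100
   = (6.39 / 19.68) * 100
   = 0.324695 * 100
   = 32.47 %

32.47 %


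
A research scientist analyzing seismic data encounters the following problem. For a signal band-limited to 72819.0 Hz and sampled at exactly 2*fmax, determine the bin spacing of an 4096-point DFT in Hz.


Step 1 — Nyquist sampling rate:
fs = 2 * fmax = 2 * 72819.0 = 145638.0 Hz

Step 2 — DFT bin spacing:
df = fs / N = 145638.0 / 4096 = 35.5562 Hz

35.5562 Hz


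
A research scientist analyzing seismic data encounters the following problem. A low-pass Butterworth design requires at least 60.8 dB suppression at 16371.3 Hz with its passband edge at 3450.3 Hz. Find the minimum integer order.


Butterworth filter order formula:
n = log10(10^(A/10) - 1) / (2 * log10(f_stop/f_pass))
10^(60.8/10) - 1 = 1202263.4346
f_stop/f_pass = 16371.3 / 3450.3 = 4.7449
n = 4.4955 -> ceil = 5

5


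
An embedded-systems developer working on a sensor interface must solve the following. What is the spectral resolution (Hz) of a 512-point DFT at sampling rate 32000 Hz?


DFT frequency resolution:
df = fs / N
   = 32000 / 512
   = 62.5 Hz

62.5 Hz


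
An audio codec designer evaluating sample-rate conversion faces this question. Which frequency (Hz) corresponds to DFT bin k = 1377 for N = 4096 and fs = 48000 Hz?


Frequency of DFT bin k:
f_k = k * fs / N
    = 1377 * 48000 / 4096
    = 66096000 / 4096
    = 16136.719 Hz

16136.719 Hz


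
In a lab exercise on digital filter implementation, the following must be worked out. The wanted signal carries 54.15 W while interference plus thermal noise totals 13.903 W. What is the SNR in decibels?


SNR in decibels:
SNR = 10 * log10(Ps / Pn)
    = 10 * log10(54.15 / 13.903)
    = 10 * log10(3.8948)
    = 10 * 0.5905
    = 5.9 dB

5.9 dB


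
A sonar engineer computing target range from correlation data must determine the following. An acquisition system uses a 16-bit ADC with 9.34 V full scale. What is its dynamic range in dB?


Dynamic range from full-scale to LSB:
V_min = V_max / 2^bits = 9.34 / 2^16
DR = 20 * log10(V_max / V_min)
   = 20 * log10(2^16)
   = 20 * 16 * log10(2)
   = 96.33 dB

96.33 dB


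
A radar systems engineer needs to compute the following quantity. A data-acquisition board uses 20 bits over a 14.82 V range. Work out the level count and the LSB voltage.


Step 1 — number of quantization levels:
L = 2^N = 2^20 = 1048576

Step 2 — LSB step size:
delta = Vfs / L
      = 14.82 / 1048576
      = 1.413e-05 V

Levels = 1048576; step size = 1.413e-05 V


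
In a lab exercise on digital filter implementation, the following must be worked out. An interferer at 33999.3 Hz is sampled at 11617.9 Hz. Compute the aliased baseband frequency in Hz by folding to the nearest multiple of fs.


Compute the nearest integer multiple of fs to the signal:
n = round(33999.3 / 11617.9) = 3
f_alias = |33999.3 - 3 * 11617.9|
        = |33999.3 - 34853.7|
        = 854.4 Hz

854.4


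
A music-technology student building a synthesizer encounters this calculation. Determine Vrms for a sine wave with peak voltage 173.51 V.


RMS voltage for a sinusoidal waveform:
V_rms = V_peak / sqrt(2)
      = 173.51 / 1.414214
      = 122.69 V

122.69 V


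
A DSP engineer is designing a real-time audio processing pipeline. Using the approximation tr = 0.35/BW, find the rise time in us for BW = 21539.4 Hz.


Rise time from bandwidth relationship:
tr = 0.35 / BW
   = 0.35 / 21539.4
   = 1.6249292e-05 s
   = 16.2493 us

16.2493 us


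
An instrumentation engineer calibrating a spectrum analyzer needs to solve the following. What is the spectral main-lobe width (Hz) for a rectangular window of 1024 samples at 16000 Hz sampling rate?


Main lobe width for a rectangular window:
Width = 2 * fs / N
      = 2 * 16000 / 1024
      = 32000 / 1024
      = 31.25 Hz

31.25 Hz


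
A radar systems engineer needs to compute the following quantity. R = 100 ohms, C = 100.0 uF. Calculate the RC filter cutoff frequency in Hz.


Cutoff frequency of a first-order RC filter:
fc = 1 / (2 * pi * R * C)
C = 100.0 uF = 0.0001 F
fc = 1 / (2 * pi * 100 * 0.0001)
   = 1 / 0.062831853071796
   = 15.915494 Hz

15.915494 Hz


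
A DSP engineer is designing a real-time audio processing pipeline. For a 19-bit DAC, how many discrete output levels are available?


Number of quantization levels = 2^N
= 2^19
= 524288

524288


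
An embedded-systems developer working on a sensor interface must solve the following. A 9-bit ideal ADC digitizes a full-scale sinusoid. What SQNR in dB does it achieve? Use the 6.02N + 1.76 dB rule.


Theoretical SNR for a full-scale sinusoid:
SNR = 6.02 * N + 1.76
    = 6.02 * 9 + 1.76
    = 54.18 + 1.76
    = 55.94 dB

55.94 dB


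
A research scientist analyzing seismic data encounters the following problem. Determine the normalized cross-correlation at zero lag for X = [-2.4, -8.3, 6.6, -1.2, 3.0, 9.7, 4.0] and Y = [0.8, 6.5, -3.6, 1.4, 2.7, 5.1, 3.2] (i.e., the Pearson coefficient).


Pearson correlation coefficient (population):
r = cov(X,Y) / (std(X) * std(Y))
Mean X = 1.6286, Mean Y = 2.3
Cov(X,Y) = -5.308571
Std(X) = 5.608339, Std(Y) = 3.031266
r = -0.3123

-0.3123


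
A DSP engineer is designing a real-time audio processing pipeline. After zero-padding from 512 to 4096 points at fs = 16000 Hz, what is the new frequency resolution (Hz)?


Frequency resolution after zero-padding:
N_padded = 512 * 8 = 4096
df = fs / N_padded
   = 16000 / 4096
   = 3.9062 Hz

3.9062 Hz


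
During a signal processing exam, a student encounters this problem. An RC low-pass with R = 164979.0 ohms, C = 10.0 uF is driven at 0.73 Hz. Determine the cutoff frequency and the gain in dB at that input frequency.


Step 1 — cutoff frequency:
fc = 1 / (2*pi*R*C)
C = 10.0 uF = 1e-05 F
fc = 1 / (2*pi*164979.0*1e-05)
   = 0.0964698 Hz

Step 2 — magnitude at f = 0.73 Hz:
|H(f)| = 1 / sqrt(1 + (f/fc)^2)
f/fc = 0.73 / 0.0964698 = 7.567135
|H| = 1 / sqrt(1 + 57.261532) = 0.1310114
|H|_dB = 20*log10(0.1310114) = -17.65 dB

fc = 0.0964698 Hz; |H(0.73 Hz)| = -17.65 dB


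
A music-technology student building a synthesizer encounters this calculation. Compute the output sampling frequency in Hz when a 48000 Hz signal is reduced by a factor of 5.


Decimation reduces the sample rate:
fs_out = fs_in / M
       = 48000 / 5
       = 9600.0 Hz

9600.0 Hz


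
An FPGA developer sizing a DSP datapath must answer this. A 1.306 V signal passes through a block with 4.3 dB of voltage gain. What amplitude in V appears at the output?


Output voltage from dB gain:
V_out = V_in * 10^(gain_dB / 20)
      = 1.306 * 10^(4.3 / 20)
      = 1.306 * 1.64059
      = 2.1426 V

2.1426 V


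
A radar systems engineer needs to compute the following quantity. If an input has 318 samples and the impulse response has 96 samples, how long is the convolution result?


Linear convolution output length:
L = N + M - 1
  = 318 + 96 - 1
  = 413 samples

413


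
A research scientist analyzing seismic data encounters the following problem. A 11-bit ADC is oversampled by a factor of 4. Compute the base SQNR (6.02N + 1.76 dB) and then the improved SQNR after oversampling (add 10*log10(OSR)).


Step 1 — baseline SQNR at Nyquist:
SQNR_base = 6.02*N + 1.76
          = 6.02*11 + 1.76
          = 67.98 dB

Step 2 — oversampling processing gain:
G = 10*log10(OSR) = 10*log10(4) = 6.02 dB

Step 3 — total:
SQNR_total = 67.98 + 6.02 = 74.0 dB

Base SQNR = 67.98 dB; oversampled SQNR = 74.0 dB


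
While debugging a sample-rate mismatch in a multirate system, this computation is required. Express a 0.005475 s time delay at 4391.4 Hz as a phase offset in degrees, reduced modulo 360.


Phase shift from frequency and time delay:
phi = 360 * f * t_delay
    = 360 * 4391.4 * 0.005475
    = 8655.45 degrees
    mod 360 = 15.45 degrees

15.45 degrees


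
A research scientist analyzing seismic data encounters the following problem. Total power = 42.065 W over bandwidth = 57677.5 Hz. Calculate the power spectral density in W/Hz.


Power spectral density:
PSD = P / BW
    = 42.065 / 57677.5
    = 0.00072931 W/Hz

0.00072931 W/Hz


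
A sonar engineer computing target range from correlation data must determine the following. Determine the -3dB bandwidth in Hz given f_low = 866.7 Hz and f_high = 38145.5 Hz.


Bandwidth is the difference of -3dB frequencies:
BW = f_high - f_low
   = 38145.5 - 866.7
   = 37278.8 Hz

37278.8 Hz


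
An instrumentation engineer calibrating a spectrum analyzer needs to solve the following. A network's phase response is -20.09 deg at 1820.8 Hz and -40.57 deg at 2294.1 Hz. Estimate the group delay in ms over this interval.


Group delay from phase difference:
tau = -d(phi)/d(omega)
d(phi) = -20.48 deg = -0.357443 rad
d(omega) = 2*pi*(2294.1 - 1820.8) = 2973.8316 rad/s
tau = -(-0.357443) / 2973.8316
    = 0.1202 ms

0.1202 ms


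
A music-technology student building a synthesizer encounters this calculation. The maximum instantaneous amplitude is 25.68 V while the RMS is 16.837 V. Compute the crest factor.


Crest factor is the ratio of peak to RMS:
CF = V_peak / V_rms
   = 25.68 / 16.837
   = 1.5252

1.5252


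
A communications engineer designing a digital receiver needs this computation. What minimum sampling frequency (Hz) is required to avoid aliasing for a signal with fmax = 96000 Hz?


The Nyquist rate is twice the maximum frequency component.
fs_min = 2 * fmax
      = 2 * 96000
      = 192000 Hz

192000


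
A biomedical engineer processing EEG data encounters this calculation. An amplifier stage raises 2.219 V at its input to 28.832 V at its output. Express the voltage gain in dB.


Voltage gain in dB:
G = 20 * log10(Vout / Vin)
  = 20 * log10(28.832 / 2.219)
  = 20 * log10(12.99324)
  = 20 * 1.113717
  = 22.27 dB

22.27 dB


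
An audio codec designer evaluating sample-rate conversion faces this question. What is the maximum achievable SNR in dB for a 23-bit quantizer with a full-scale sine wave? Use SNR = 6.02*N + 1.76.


Theoretical SNR for a full-scale sinusoid:
SNR = 6.02 * N + 1.76
    = 6.02 * 23 + 1.76
    = 138.46 + 1.76
    = 140.22 dB

140.22 dB


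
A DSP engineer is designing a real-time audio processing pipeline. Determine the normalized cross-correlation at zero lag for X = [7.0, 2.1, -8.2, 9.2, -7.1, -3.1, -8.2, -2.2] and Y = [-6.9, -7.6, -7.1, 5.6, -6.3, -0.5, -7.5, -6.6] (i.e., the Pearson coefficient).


Pearson correlation coefficient (population):
r = cov(X,Y) / (std(X) * std(Y))
Mean X = -1.3125, Mean Y = -4.6125
Cov(X,Y) = 14.918594
Std(X) = 6.360117, Std(Y) = 4.425618
r = 0.53

0.53


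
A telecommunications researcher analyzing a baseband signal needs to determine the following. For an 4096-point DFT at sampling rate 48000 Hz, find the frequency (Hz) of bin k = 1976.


Frequency of DFT bin k:
f_k = k * fs / N
    = 1976 * 48000 / 4096
    = 94848000 / 4096
    = 23156.25 Hz

23156.25 Hz


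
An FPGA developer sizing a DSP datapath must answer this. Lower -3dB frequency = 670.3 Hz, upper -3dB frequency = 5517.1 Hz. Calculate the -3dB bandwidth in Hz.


Bandwidth is the difference of -3dB frequencies:
BW = f_high - f_low
   = 5517.1 - 670.3
   = 4846.8 Hz

4846.8 Hz


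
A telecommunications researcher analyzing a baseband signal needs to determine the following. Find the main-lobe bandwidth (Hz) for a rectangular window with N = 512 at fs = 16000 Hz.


Main lobe width for a rectangular window:
Width = 2 * fs / N
      = 2 * 16000 / 512
      = 32000 / 512
      = 62.5 Hz

62.5 Hz


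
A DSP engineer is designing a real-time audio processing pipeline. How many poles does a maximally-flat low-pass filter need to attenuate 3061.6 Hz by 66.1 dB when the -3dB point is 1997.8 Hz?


Butterworth filter order formula:
n = log10(10^(A/10) - 1) / (2 * log10(f_stop/f_pass))
10^(66.1/10) - 1 = 4073801.778
f_stop/f_pass = 3061.6 / 1997.8 = 1.5325
n = 17.8267 -> ceil = 18

18


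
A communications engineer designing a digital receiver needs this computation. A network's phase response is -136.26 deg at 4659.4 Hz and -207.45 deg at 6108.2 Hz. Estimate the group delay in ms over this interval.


Group delay from phase difference:
tau = -d(phi)/d(omega)
d(phi) = -71.19 deg = -1.2425 rad
d(omega) = 2*pi*(6108.2 - 4659.4) = 9103.0789 rad/s
tau = -(-1.2425) / 9103.0789
    = 0.1365 ms

0.1365 ms


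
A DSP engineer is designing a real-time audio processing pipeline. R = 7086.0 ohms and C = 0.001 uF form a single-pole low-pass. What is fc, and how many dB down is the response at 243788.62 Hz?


Step 1 — cutoff frequency:
fc = 1 / (2*pi*R*C)
C = 0.001 uF = 1e-09 F
fc = 1 / (2*pi*7086.0*1e-09)
   = 22460.477 Hz

Step 2 — magnitude at f = 243788.62 Hz:
|H(f)| = 1 / sqrt(1 + (f/fc)^2)
f/fc = 243788.62 / 22460.477 = 10.854116
|H| = 1 / sqrt(1 + 117.811834) = 0.0917424
|H|_dB = 20*log10(0.0917424) = -20.75 dB

fc = 22460.477 Hz; |H(243788.62 Hz)| = -20.75 dB


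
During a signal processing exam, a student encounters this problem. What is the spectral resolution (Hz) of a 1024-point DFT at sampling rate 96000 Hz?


DFT frequency resolution:
df = fs / N
   = 96000 / 1024
   = 93.75 Hz

93.75 Hz


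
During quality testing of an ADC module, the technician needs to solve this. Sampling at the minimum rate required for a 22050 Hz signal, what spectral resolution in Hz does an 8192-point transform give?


Step 1 — Nyquist sampling rate:
fs = 2 * fmax = 2 * 22050 = 44100 Hz

Step 2 — DFT bin spacing:
df = fs / N = 44100 / 8192 = 5.3833 Hz

5.3833 Hz


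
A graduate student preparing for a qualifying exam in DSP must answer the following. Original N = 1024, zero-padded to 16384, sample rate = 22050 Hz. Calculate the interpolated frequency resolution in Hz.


Frequency resolution after zero-padding:
N_padded = 1024 * 16 = 16384
df = fs / N_padded
   = 22050 / 16384
   = 1.3458 Hz

1.3458 Hz


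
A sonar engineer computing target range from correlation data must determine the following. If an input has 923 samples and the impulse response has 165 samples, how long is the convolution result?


Linear convolution output length:
L = N + M - 1
  = 923 + 165 - 1
  = 1087 samples

1087


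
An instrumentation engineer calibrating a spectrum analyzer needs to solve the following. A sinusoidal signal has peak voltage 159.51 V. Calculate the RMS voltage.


RMS voltage for a sinusoidal waveform:
V_rms = V_peak / sqrt(2)
      = 159.51 / 1.414214
      = 112.791 V

112.791 V


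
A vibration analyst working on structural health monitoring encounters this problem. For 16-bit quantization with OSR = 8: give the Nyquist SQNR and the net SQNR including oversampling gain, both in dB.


Step 1 — baseline SQNR at Nyquist:
SQNR_base = 6.02*N + 1.76
          = 6.02*16 + 1.76
          = 98.08 dB

Step 2 — oversampling processing gain:
G = 10*log10(OSR) = 10*log10(8) = 9.03 dB

Step 3 — total:
SQNR_total = 98.08 + 9.03 = 107.11 dB

Base SQNR = 98.08 dB; oversampled SQNR = 107.11 dB


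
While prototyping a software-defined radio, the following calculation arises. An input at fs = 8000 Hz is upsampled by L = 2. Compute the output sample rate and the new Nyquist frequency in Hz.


Step 1 — output sample rate after interpolation by L:
fs_out = L * fs_in = 2 * 8000 = 16000 Hz

Step 2 — Nyquist frequency of the output stream:
f_Nyq = fs_out / 2 = 16000 / 2 = 8000.0 Hz

fs_out = 16000 Hz; f_Nyquist = 8000.0 Hz


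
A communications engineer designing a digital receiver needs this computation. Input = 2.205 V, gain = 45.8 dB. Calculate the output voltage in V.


Output voltage from dB gain:
V_out = V_in * 10^(gain_dB / 20)
      = 2.205 * 10^(45.8 / 20)
      = 2.205 * 194.98446
      = 429.9407 V

429.9407 V


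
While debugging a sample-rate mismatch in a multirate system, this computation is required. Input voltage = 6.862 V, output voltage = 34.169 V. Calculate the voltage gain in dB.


Voltage gain in dB:
G = 20 * log10(Vout / Vin)
  = 20 * log10(34.169 / 6.862)
  = 20 * log10(4.979452)
  = 20 * 0.697182
  = 13.94 dB

13.94 dB


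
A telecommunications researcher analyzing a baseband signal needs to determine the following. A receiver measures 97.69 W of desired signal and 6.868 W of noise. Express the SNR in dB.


SNR in decibels:
SNR = 10 * log10(Ps / Pn)
    = 10 * log10(97.69 / 6.868)
    = 10 * log10(14.2239)
    = 10 * 1.153
    = 11.53 dB

11.53 dB


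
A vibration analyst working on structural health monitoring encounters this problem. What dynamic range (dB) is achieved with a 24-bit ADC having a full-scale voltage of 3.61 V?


Dynamic range from full-scale to LSB:
V_min = V_max / 2^bits = 3.61 / 2^24
DR = 20 * log10(V_max / V_min)
   = 20 * log10(2^24)
   = 20 * 24 * log10(2)
   = 144.49 dB

144.49 dB


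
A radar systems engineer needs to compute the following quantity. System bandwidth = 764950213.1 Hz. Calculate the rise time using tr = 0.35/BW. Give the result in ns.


Rise time from bandwidth relationship:
tr = 0.35 / BW
   = 0.35 / 764950213.1
   = 4.575461174e-10 s
   = 0.4575 ns

0.4575 ns


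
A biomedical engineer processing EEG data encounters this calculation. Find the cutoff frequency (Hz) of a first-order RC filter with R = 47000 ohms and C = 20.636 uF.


Cutoff frequency of a first-order RC filter:
fc = 1 / (2 * pi * R * C)
C = 20.636 uF = 2.0636e-05 F
fc = 1 / (2 * pi * 47000 * 2.0636e-05)
   = 1 / 6.094011163951
   = 0.164096 Hz

0.164096 Hz


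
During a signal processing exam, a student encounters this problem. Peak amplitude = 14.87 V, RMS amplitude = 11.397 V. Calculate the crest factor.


Crest factor is the ratio of peak to RMS:
CF = V_peak / V_rms
   = 14.87 / 11.397
   = 1.3047

1.3047


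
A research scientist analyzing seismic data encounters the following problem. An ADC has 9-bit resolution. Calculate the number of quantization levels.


Number of quantization levels = 2^N
= 2^9
= 512

512


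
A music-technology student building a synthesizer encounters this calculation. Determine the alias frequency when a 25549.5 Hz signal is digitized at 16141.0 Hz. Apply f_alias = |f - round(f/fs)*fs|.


Compute the nearest integer multiple of fs to the signal:
n = round(25549.5 / 16141.0) = 2
f_alias = |25549.5 - 2 * 16141.0|
        = |25549.5 - 32282.0|
        = 6732.5 Hz

6732.5


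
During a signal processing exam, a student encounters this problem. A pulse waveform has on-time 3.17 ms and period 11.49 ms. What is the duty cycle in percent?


Duty cycle as a percentage:
DC = (t_on / T) * 100
   = (3.17 / 11.49) * 100
   = 0.275892 * 100
   = 27.59 %

27.59 %


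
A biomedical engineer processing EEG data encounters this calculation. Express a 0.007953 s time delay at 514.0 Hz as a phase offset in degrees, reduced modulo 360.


Phase shift from frequency and time delay:
phi = 360 * f * t_delay
    = 360 * 514.0 * 0.007953
    = 1471.62 degrees
    mod 360 = 31.62 degrees

31.62 degrees


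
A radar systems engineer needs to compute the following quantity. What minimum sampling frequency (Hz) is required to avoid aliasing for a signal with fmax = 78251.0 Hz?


The Nyquist rate is twice the maximum frequency component.
fs_min = 2 * fmax
      = 2 * 78251.0
      = 156502.0 Hz

156502.0


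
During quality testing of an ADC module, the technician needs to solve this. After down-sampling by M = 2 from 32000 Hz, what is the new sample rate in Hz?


Decimation reduces the sample rate:
fs_out = fs_in / M
       = 32000 / 2
       = 16000.0 Hz

16000.0 Hz


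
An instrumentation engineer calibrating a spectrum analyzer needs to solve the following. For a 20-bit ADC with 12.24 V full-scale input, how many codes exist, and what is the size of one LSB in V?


Step 1 — number of quantization levels:
L = 2^N = 2^20 = 1048576

Step 2 — LSB step size:
delta = Vfs / L
      = 12.24 / 1048576
      = 1.167e-05 V

Levels = 1048576; step size = 1.167e-05 V


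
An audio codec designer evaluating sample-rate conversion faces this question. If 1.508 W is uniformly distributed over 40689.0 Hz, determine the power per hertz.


Power spectral density:
PSD = P / BW
    = 1.508 / 40689.0
    = 3.706e-05 W/Hz

3.706e-05 W/Hz


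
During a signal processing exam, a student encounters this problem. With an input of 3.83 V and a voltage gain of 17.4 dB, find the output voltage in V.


Output voltage from dB gain:
V_out = V_in * 10^(gain_dB / 20)
      = 3.83 * 10^(17.4 / 20)
      = 3.83 * 7.413102
      = 28.3922 V

28.3922 V


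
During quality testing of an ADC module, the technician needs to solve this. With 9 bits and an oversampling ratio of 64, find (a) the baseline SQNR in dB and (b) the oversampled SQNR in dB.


Step 1 — baseline SQNR at Nyquist:
SQNR_base = 6.02*N + 1.76
          = 6.02*9 + 1.76
          = 55.94 dB

Step 2 — oversampling processing gain:
G = 10*log10(OSR) = 10*log10(64) = 18.06 dB

Step 3 — total:
SQNR_total = 55.94 + 18.06 = 74.0 dB

Base SQNR = 55.94 dB; oversampled SQNR = 74.0 dB


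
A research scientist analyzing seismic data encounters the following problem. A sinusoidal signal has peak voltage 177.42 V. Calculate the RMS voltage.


RMS voltage for a sinusoidal waveform:
V_rms = V_peak / sqrt(2)
      = 177.42 / 1.414214
      = 125.455 V

125.455 V


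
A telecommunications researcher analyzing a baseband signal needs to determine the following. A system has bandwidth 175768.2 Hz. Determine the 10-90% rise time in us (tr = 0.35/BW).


Rise time from bandwidth relationship:
tr = 0.35 / BW
   = 0.35 / 175768.2
   = 1.991258942e-06 s
   = 1.9913 us

1.9913 us


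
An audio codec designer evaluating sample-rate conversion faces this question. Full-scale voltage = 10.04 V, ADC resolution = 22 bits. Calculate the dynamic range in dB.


Dynamic range from full-scale to LSB:
V_min = V_max / 2^bits = 10.04 / 2^22
DR = 20 * log10(V_max / V_min)
   = 20 * log10(2^22)
   = 20 * 22 * log10(2)
   = 132.45 dB

132.45 dB


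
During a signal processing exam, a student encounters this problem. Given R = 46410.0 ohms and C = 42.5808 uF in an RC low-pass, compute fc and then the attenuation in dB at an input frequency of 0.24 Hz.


Step 1 — cutoff frequency:
fc = 1 / (2*pi*R*C)
C = 42.5808 uF = 4.25808e-05 F
fc = 1 / (2*pi*46410.0*4.25808e-05)
   = 0.0805369 Hz

Step 2 — magnitude at f = 0.24 Hz:
|H(f)| = 1 / sqrt(1 + (f/fc)^2)
f/fc = 0.24 / 0.0805369 = 2.98
|H| = 1 / sqrt(1 + 8.8804) = 0.3181359
|H|_dB = 20*log10(0.3181359) = -9.95 dB

fc = 0.0805369 Hz; |H(0.24 Hz)| = -9.95 dB


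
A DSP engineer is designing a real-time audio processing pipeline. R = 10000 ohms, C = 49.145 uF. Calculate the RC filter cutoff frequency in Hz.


Cutoff frequency of a first-order RC filter:
fc = 1 / (2 * pi * R * C)
C = 49.145 uF = 4.9145e-05 F
fc = 1 / (2 * pi * 10000 * 4.9145e-05)
   = 1 / 3.0878714192134
   = 0.323848 Hz

0.323848 Hz


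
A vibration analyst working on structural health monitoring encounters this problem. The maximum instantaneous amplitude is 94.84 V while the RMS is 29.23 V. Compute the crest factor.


Crest factor is the ratio of peak to RMS:
CF = V_peak / V_rms
   = 94.84 / 29.23
   = 3.2446

3.2446


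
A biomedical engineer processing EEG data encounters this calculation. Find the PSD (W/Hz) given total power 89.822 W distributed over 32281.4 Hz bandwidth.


Power spectral density:
PSD = P / BW
    = 89.822 / 32281.4
    = 0.00278247 W/Hz

0.00278247 W/Hz


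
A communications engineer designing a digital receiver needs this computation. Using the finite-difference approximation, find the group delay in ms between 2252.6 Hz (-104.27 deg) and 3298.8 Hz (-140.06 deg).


Group delay from phase difference:
tau = -d(phi)/d(omega)
d(phi) = -35.79 deg = -0.624653 rad
d(omega) = 2*pi*(3298.8 - 2252.6) = 6573.4685 rad/s
tau = -(-0.624653) / 6573.4685
    = 0.095 ms

0.095 ms


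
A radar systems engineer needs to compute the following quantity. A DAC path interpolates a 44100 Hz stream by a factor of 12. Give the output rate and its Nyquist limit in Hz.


Step 1 — output sample rate after interpolation by L:
fs_out = L * fs_in = 12 * 44100 = 529200 Hz

Step 2 — Nyquist frequency of the output stream:
f_Nyq = fs_out / 2 = 529200 / 2 = 264600.0 Hz

fs_out = 529200 Hz; f_Nyquist = 264600.0 Hz


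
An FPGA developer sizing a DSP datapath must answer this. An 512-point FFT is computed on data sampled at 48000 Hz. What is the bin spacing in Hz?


DFT frequency resolution:
df = fs / N
   = 48000 / 512
   = 93.75 Hz

93.75 Hz


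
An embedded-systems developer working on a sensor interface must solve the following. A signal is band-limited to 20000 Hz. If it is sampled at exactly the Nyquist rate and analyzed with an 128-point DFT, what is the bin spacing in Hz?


Step 1 — Nyquist sampling rate:
fs = 2 * fmax = 2 * 20000 = 40000 Hz

Step 2 — DFT bin spacing:
df = fs / N = 40000 / 128 = 312.5 Hz

312.5 Hz


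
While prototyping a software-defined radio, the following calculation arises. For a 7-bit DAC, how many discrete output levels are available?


Number of quantization levels = 2^N
= 2^7
= 128

128


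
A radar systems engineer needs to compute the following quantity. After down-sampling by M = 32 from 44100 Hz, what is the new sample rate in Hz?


Decimation reduces the sample rate:
fs_out = fs_in / M
       = 44100 / 32
       = 1378.125 Hz

1378.125 Hz


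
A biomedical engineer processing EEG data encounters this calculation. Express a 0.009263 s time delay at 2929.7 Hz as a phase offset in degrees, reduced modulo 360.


Phase shift from frequency and time delay:
phi = 360 * f * t_delay
    = 360 * 2929.7 * 0.009263
    = 9769.61 degrees
    mod 360 = 49.61 degrees

49.61 degrees


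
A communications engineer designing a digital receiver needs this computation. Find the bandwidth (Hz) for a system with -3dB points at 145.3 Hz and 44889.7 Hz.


Bandwidth is the difference of -3dB frequencies:
BW = f_high - f_low
   = 44889.7 - 145.3
   = 44744.4 Hz

44744.4 Hz


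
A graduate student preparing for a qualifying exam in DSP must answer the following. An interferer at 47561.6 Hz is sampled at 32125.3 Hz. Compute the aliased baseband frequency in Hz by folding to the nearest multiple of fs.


Compute the nearest integer multiple of fs to the signal:
n = round(47561.6 / 32125.3) = 1
f_alias = |47561.6 - 1 * 32125.3|
        = |47561.6 - 32125.3|
        = 15436.3 Hz

15436.3


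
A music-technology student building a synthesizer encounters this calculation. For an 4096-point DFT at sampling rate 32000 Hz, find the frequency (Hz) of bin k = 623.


Frequency of DFT bin k:
f_k = k * fs / N
    = 623 * 32000 / 4096
    = 19936000 / 4096
    = 4867.188 Hz

4867.188 Hz


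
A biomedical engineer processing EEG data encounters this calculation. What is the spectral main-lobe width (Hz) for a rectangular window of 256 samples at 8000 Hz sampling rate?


Main lobe width for a rectangular window:
Width = 2 * fs / N
      = 2 * 8000 / 256
      = 16000 / 256
      = 62.5 Hz

62.5 Hz


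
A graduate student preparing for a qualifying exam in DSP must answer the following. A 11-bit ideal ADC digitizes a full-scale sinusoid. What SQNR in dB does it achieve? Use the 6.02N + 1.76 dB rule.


Theoretical SNR for a full-scale sinusoid:
SNR = 6.02 * N + 1.76
    = 6.02 * 11 + 1.76
    = 66.22 + 1.76
    = 67.98 dB

67.98 dB


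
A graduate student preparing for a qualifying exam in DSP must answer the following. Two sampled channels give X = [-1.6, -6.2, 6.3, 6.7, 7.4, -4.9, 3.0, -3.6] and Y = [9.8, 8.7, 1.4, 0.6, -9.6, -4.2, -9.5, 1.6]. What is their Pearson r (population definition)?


Pearson correlation coefficient (population):
r = cov(X,Y) / (std(X) * std(Y))
Mean X = 0.8875, Mean Y = -0.15
Cov(X,Y) = -17.554375
Std(X) = 5.244149, Std(Y) = 6.860029
r = -0.488

-0.488


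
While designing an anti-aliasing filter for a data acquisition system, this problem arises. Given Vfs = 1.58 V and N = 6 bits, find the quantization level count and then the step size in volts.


Step 1 — number of quantization levels:
L = 2^N = 2^6 = 64

Step 2 — LSB step size:
delta = Vfs / L
      = 1.58 / 64
      = 0.0246875 V

Levels = 64; step size = 0.0246875 V


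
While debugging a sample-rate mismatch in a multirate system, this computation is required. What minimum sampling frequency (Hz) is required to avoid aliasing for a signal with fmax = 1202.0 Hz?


The Nyquist rate is twice the maximum frequency component.
fs_min = 2 * fmax
      = 2 * 1202.0
      = 2404.0 Hz

2404.0


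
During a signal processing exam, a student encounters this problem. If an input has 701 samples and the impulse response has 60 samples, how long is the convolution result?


Linear convolution output length:
L = N + M - 1
  = 701 + 60 - 1
  = 760 samples

760


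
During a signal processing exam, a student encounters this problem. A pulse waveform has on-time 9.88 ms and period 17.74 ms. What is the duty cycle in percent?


Duty cycle as a percentage:
DC = (t_on / T) * 100
   = (9.88 / 17.74) * 100
   = 0.556933 * 100
   = 55.69 %

55.69 %


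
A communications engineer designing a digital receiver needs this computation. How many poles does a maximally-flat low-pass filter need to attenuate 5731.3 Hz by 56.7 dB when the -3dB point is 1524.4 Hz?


Butterworth filter order formula:
n = log10(10^(A/10) - 1) / (2 * log10(f_stop/f_pass))
10^(56.7/10) - 1 = 467734.1413
f_stop/f_pass = 5731.3 / 1524.4 = 3.7597
n = 4.9291 -> ceil = 5

5


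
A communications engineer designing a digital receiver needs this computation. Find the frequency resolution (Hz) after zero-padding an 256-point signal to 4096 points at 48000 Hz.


Frequency resolution after zero-padding:
N_padded = 256 * 16 = 4096
df = fs / N_padded
   = 48000 / 4096
   = 11.7188 Hz

11.7188 Hz


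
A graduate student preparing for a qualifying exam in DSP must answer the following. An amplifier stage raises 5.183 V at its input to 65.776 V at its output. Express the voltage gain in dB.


Voltage gain in dB:
G = 20 * log10(Vout / Vin)
  = 20 * log10(65.776 / 5.183)
  = 20 * log10(12.69072)
  = 20 * 1.103486
  = 22.07 dB

22.07 dB


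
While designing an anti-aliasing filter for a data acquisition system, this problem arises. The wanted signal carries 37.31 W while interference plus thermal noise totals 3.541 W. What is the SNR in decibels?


SNR in decibels:
SNR = 10 * log10(Ps / Pn)
    = 10 * log10(37.31 / 3.541)
    = 10 * log10(10.5366)
    = 10 * 1.0227
    = 10.23 dB

10.23 dB


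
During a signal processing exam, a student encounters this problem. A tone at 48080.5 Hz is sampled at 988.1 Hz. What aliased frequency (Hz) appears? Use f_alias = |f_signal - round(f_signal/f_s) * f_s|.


Compute the nearest integer multiple of fs to the signal:
n = round(48080.5 / 988.1) = 49
f_alias = |48080.5 - 49 * 988.1|
        = |48080.5 - 48416.9|
        = 336.4 Hz

336.4


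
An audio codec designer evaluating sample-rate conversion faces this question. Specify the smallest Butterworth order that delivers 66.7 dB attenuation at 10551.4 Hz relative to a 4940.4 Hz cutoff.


Butterworth filter order formula:
n = log10(10^(A/10) - 1) / (2 * log10(f_stop/f_pass))
10^(66.7/10) - 1 = 4677350.4129
f_stop/f_pass = 10551.4 / 4940.4 = 2.1357
n = 10.1199 -> ceil = 11

11


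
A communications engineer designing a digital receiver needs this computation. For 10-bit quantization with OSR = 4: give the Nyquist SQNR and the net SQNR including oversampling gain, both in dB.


Step 1 — baseline SQNR at Nyquist:
SQNR_base = 6.02*N + 1.76
          = 6.02*10 + 1.76
          = 61.96 dB

Step 2 — oversampling processing gain:
G = 10*log10(OSR) = 10*log10(4) = 6.02 dB

Step 3 — total:
SQNR_total = 61.96 + 6.02 = 67.98 dB

Base SQNR = 61.96 dB; oversampled SQNR = 67.98 dB


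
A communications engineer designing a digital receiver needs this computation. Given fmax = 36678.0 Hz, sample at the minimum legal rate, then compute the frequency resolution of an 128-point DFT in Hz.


Step 1 — Nyquist sampling rate:
fs = 2 * fmax = 2 * 36678.0 = 73356.0 Hz

Step 2 — DFT bin spacing:
df = fs / N = 73356.0 / 128 = 573.0938 Hz

573.0938 Hz


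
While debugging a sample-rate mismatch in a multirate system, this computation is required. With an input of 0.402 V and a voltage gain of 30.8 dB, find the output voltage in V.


Output voltage from dB gain:
V_out = V_in * 10^(gain_dB / 20)
      = 0.402 * 10^(30.8 / 20)
      = 0.402 * 34.673685
      = 13.9388 V

13.9388 V


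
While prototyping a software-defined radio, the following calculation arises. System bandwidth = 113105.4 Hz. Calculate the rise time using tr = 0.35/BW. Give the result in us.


Rise time from bandwidth relationship:
tr = 0.35 / BW
   = 0.35 / 113105.4
   = 3.094458797e-06 s
   = 3.0945 us

3.0945 us


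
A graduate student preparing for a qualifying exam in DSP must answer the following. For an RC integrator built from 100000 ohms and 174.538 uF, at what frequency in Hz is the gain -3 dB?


Cutoff frequency of a first-order RC filter:
fc = 1 / (2 * pi * R * C)
C = 174.538 uF = 0.000174538 F
fc = 1 / (2 * pi * 100000 * 0.000174538)
   = 1 / 109.66545971445
   = 0.009119 Hz

0.009119 Hz


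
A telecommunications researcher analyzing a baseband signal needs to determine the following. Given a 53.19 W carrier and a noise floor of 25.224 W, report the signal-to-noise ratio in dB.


SNR in decibels:
SNR = 10 * log10(Ps / Pn)
    = 10 * log10(53.19 / 25.224)
    = 10 * log10(2.1087)
    = 10 * 0.324
    = 3.24 dB

3.24 dB


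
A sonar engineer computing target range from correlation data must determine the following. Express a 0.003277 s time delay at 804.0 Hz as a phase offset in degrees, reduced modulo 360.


Phase shift from frequency and time delay:
phi = 360 * f * t_delay
    = 360 * 804.0 * 0.003277
    = 948.49 degrees
    mod 360 = 228.49 degrees

228.49 degrees


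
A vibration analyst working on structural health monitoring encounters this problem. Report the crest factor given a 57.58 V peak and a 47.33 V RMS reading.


Crest factor is the ratio of peak to RMS:
CF = V_peak / V_rms
   = 57.58 / 47.33
   = 1.2166

1.2166


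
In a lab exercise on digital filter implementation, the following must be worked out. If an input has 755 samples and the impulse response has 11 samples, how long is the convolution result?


Linear convolution output length:
L = N + M - 1
  = 755 + 11 - 1
  = 765 samples

765


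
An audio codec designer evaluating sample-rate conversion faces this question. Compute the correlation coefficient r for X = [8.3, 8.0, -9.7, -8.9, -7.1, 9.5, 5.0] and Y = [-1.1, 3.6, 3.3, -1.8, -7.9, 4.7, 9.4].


Pearson correlation coefficient (population):
r = cov(X,Y) / (std(X) * std(Y))
Mean X = 0.7286, Mean Y = 1.4571
Cov(X,Y) = 20.569796
Std(X) = 8.177795, Std(Y) = 5.158864
r = 0.4876

0.4876


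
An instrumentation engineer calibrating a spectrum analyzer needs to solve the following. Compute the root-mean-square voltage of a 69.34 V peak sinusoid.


RMS voltage for a sinusoidal waveform:
V_rms = V_peak / sqrt(2)
      = 69.34 / 1.414214
      = 49.031 V

49.031 V


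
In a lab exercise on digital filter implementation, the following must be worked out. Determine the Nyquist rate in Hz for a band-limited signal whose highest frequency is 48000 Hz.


The Nyquist rate is twice the maximum frequency component.
fs_min = 2 * fmax
      = 2 * 48000
      = 96000 Hz

96000


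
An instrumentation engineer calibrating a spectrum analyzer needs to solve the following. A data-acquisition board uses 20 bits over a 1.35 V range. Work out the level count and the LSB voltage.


Step 1 — number of quantization levels:
L = 2^N = 2^20 = 1048576

Step 2 — LSB step size:
delta = Vfs / L
      = 1.35 / 1048576
      = 1.29e-06 V

Levels = 1048576; step size = 1.29e-06 V


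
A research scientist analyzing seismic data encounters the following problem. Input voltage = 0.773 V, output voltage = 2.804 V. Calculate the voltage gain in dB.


Voltage gain in dB:
G = 20 * log10(Vout / Vin)
  = 20 * log10(2.804 / 0.773)
  = 20 * log10(3.627426)
  = 20 * 0.559599
  = 11.19 dB

11.19 dB


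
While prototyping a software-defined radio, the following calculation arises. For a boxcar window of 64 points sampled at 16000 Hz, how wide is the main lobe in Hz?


Main lobe width for a rectangular window:
Width = 2 * fs / N
      = 2 * 16000 / 64
      = 32000 / 64
      = 500.0 Hz

500.0 Hz


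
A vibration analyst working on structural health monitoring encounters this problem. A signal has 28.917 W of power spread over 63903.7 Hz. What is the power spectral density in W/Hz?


Power spectral density:
PSD = P / BW
    = 28.917 / 63903.7
    = 0.00045251 W/Hz

0.00045251 W/Hz


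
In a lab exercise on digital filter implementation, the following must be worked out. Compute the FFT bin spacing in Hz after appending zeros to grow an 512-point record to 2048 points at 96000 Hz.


Frequency resolution after zero-padding:
N_padded = 512 * 4 = 2048
df = fs / N_padded
   = 96000 / 2048
   = 46.875 Hz

46.875 Hz


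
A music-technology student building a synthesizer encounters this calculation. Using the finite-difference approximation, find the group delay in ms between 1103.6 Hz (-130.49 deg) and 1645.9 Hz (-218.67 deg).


Group delay from phase difference:
tau = -d(phi)/d(omega)
d(phi) = -88.18 deg = -1.539031 rad
d(omega) = 2*pi*(1645.9 - 1103.6) = 3407.3714 rad/s
tau = -(-1.539031) / 3407.3714
    = 0.4517 ms

0.4517 ms


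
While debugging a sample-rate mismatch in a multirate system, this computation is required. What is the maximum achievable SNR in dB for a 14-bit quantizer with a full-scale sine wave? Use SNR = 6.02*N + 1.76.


Theoretical SNR for a full-scale sinusoid:
SNR = 6.02 * N + 1.76
    = 6.02 * 14 + 1.76
    = 84.28 + 1.76
    = 86.04 dB

86.04 dB


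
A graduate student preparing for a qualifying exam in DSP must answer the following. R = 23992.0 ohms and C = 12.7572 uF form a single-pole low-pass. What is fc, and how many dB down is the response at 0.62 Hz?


Step 1 — cutoff frequency:
fc = 1 / (2*pi*R*C)
C = 12.7572 uF = 1.27572e-05 F
fc = 1 / (2*pi*23992.0*1.27572e-05)
   = 0.519994 Hz

Step 2 — magnitude at f = 0.62 Hz:
|H(f)| = 1 / sqrt(1 + (f/fc)^2)
f/fc = 0.62 / 0.519994 = 1.192321
|H| = 1 / sqrt(1 + 1.421629) = 0.6426081
|H|_dB = 20*log10(0.6426081) = -3.84 dB

fc = 0.519994 Hz; |H(0.62 Hz)| = -3.84 dB


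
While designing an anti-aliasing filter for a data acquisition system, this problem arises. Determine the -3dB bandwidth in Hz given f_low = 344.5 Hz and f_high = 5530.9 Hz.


Bandwidth is the difference of -3dB frequencies:
BW = f_high - f_low
   = 5530.9 - 344.5
   = 5186.4 Hz

5186.4 Hz
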